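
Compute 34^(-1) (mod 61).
34^(-1) ≡ 9 (mod 61). Verification: 34 × 9 = 306 ≡ 1 (mod 61)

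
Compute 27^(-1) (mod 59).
27^(-1) ≡ 35 (mod 59). Verification: 27 × 35 = 945 ≡ 1 (mod 59)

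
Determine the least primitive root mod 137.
p - 1 = 136 has prime divisors 2, 17. h is a primitive root mod 137 iff h^(136/q) ≢ 1 (mod 137) for each such q.
h = 2: 2^68 ≡ 1, 2^8 ≡ 119 (mod 137); 2^68 ≡ 1, so not a primitive root.
h = 3: 3^68 ≡ 136, 3^8 ≡ 122 (mod 137); none is 1, so 3 has order 136 and is a primitive root.
The smallest primitive root mod 137 is g = 3.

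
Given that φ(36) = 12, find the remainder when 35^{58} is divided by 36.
By Euler: 35^{12} ≡ 1 (mod 36) since gcd(35, 36) = 1. 58 = 4×12 + 10. So 35^{58} ≡ 35^{10} ≡ 1 (mod 36)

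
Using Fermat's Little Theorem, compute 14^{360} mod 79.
18

By Fermat's Little Theorem, a^(p-1) ≡ 1 (mod p) for prime p and gcd(a, p) = 1
Here p = 79, so 14^78 ≡ 1 (mod 79)
We can reduce the exponent: 360 mod 78 = 48
So 14^360 ≡ 14^48 (mod 79)
Computing: 14^48 mod 79 = 18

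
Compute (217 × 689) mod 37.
33

(217 × 689) = 149513
149513 mod 37 = 33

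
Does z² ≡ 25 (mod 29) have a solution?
By Euler's criterion: 25^{14} ≡ 1 (mod 29). Since this equals 1, 25 is a QR.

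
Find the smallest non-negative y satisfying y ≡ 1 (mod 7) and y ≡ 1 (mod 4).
M = 7 × 4 = 28. M₁ = 4, y₁ ≡ 2 (mod 7). M₂ = 7, y₂ ≡ 3 (mod 4). y = 1×4×2 + 1×7×3 ≡ 1 (mod 28)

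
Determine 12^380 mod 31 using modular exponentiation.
Using Fermat: 12^{30} ≡ 1 (mod 31). 380 ≡ 20 (mod 30). So 12^{380} ≡ 12^{20} ≡ 5 (mod 31)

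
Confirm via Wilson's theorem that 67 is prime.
(66)! mod 67 = 66. Since this equals -1 (mod 67), Wilson confirms 67 is prime.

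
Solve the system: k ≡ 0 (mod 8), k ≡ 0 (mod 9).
M = 8 × 9 = 72. M₁ = 9, y₁ ≡ 1 (mod 8). M₂ = 8, y₂ ≡ 8 (mod 9). k = 0×9×1 + 0×8×8 ≡ 0 (mod 72)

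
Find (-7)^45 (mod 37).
Using Fermat: (-7)^{36} ≡ 1 (mod 37). 45 ≡ 9 (mod 36). So (-7)^{45} ≡ (-7)^{9} ≡ 36 (mod 37)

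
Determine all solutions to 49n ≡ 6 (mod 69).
48

Since gcd(49, 69) = 1 divides 6, a solution exists.
Multiply both sides by the inverse of 49 mod 69:
  49^(-1) mod 69 = 31
  x ≡ 31 × 6 ≡ 186 ≡ 48 (mod 69)
Verification: 49 × 48 = 2352 = 34 × 69 + 6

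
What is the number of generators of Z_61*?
Number of primitive roots mod 61 = φ(60) = 16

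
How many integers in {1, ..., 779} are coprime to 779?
720

Prime factorization: 779 = 19 × 41
Using the formula φ(n) = n × Π(1 - 1/p) for each prime factor p:
φ(779) = 779 × (1 - 1/19) × (1 - 1/41)
φ(779) = 720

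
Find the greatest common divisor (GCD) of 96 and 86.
2

Using the Euclidean algorithm:
96 = 1 × 86 + 10
86 = 8 × 10 + 6
10 = 1 × 6 + 4
6 = 1 × 4 + 2
4 = 2 × 2 + 0

GCD(96, 86) = 2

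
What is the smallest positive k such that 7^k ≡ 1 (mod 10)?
Powers of 7 mod 10: 7^1≡7, 7^2≡9, 7^3≡3, 7^4≡1. Order = 4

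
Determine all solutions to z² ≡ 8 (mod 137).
The square roots of 8 mod 137 are 75 and 62. Verify: 75² = 5625 ≡ 8 (mod 137)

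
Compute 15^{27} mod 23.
7

Using successive squaring:
Binary expansion of 27: 11011
Powers of 15 mod 23 (each is the square of the previous):
  15^1 ≡ 15 (mod 23)
  15^2 ≡ 15² = 225 ≡ 18 (mod 23)
  15^4 ≡ 18² = 324 ≡ 2 (mod 23)
  15^8 ≡ 2² = 4 ≡ 4 (mod 23)
  15^16 ≡ 4² = 16 ≡ 16 (mod 23)
27 = 16 + 8 + 2 + 1, so 15^27 = 15^16 × 15^8 × 15^2 × 15^1 ≡ 16 × 4 × 18 × 15 (mod 23)
Multiplying step by step:
  16 × 4 = 64 ≡ 18 (mod 23)
  18 × 18 = 324 ≡ 2 (mod 23)
  2 × 15 = 30 ≡ 7 (mod 23)
Result: 15^27 ≡ 7 (mod 23)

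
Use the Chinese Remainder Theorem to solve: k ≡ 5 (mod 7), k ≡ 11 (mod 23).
M = 7 × 23 = 161. M₁ = 23, y₁ ≡ 4 (mod 7). M₂ = 7, y₂ ≡ 10 (mod 23). k = 5×23×4 + 11×7×10 ≡ 103 (mod 161)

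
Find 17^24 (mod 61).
Using repeated squaring. 24 = 16 + 8 (binary 11000). Repeated squaring mod 61: 17^1 ≡ 17; 17^2 ≡ 17² = 289 ≡ 45; 17^4 ≡ 45² = 2025 ≡ 12; 17^8 ≡ 12² = 144 ≡ 22; 17^16 ≡ 22² = 484 ≡ 57. Multiply: 17^24 = 17^16 × 17^8 ≡ 57 × 22 (mod 61): 57 × 22 = 1254 ≡ 34. So 17^24 ≡ 34 (mod 61).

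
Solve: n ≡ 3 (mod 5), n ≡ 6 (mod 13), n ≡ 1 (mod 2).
M = 5 × 13 × 2 = 130. M₁ = 26, y₁ ≡ 1 (mod 5). M₂ = 10, y₂ ≡ 4 (mod 13). M₃ = 65, y₃ ≡ 1 (mod 2). n = 3×26×1 + 6×10×4 + 1×65×1 ≡ 123 (mod 130)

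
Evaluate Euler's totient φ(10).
4

Prime factorization: 10 = 2 × 5
Using the formula φ(n) = n × Π(1 - 1/p) for each prime factor p:
φ(10) = 10 × (1 - 1/2) × (1 - 1/5)
φ(10) = 4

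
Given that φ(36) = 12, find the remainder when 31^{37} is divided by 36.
By Euler: 31^{12} ≡ 1 (mod 36) since gcd(31, 36) = 1. 37 = 3×12 + 1. So 31^{37} ≡ 31^{1} ≡ 31 (mod 36)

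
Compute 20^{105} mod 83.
56

Using successive squaring:
Binary expansion of 105: 1101001
Powers of 20 mod 83 (each is the square of the previous):
  20^1 ≡ 20 (mod 83)
  20^2 ≡ 20² = 400 ≡ 68 (mod 83)
  20^4 ≡ 68² = 4624 ≡ 59 (mod 83)
  20^8 ≡ 59² = 3481 ≡ 78 (mod 83)
  20^16 ≡ 78² = 6084 ≡ 25 (mod 83)
  20^32 ≡ 25² = 625 ≡ 44 (mod 83)
  20^64 ≡ 44² = 1936 ≡ 27 (mod 83)
105 = 64 + 32 + 8 + 1, so 20^105 = 20^64 × 20^32 × 20^8 × 20^1 ≡ 27 × 44 × 78 × 20 (mod 83)
Multiplying step by step:
  27 × 44 = 1188 ≡ 26 (mod 83)
  26 × 78 = 2028 ≡ 36 (mod 83)
  36 × 20 = 720 ≡ 56 (mod 83)
Result: 20^105 ≡ 56 (mod 83)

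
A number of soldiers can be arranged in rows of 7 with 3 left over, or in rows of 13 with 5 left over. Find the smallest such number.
M = 7 × 13 = 91. M₁ = 13, y₁ ≡ 6 (mod 7). M₂ = 7, y₂ ≡ 2 (mod 13). m = 3×13×6 + 5×7×2 ≡ 31 (mod 91). The smallest positive such number is 31.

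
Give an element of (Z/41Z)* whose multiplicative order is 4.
9 has order 4 mod 41 since 9^{4} ≡ 1 (mod 41) and no smaller power works.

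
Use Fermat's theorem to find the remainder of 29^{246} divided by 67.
1

By Fermat's Little Theorem, a^(p-1) ≡ 1 (mod p) for prime p and gcd(a, p) = 1
Here p = 67, so 29^66 ≡ 1 (mod 67)
We can reduce the exponent: 246 mod 66 = 48
So 29^246 ≡ 29^48 (mod 67)
Computing: 29^48 mod 67 = 1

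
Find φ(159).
104

Prime factorization: 159 = 3 × 53
Using the formula φ(n) = n × Π(1 - 1/p) for each prime factor p:
φ(159) = 159 × (1 - 1/3) × (1 - 1/53)
φ(159) = 104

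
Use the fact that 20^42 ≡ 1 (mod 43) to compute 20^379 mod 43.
By Fermat: 20^{42} ≡ 1 (mod 43). 379 ≡ 1 (mod 42). So 20^{379} ≡ 20^{1} ≡ 20 (mod 43)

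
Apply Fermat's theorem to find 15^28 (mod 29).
By Fermat's Little Theorem, 15^{28} ≡ 1 (mod 29) since 29 is prime and gcd(15, 29) = 1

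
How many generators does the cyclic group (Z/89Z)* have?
40

The number of primitive roots modulo p is φ(p-1) = φ(88)
φ(88) = 40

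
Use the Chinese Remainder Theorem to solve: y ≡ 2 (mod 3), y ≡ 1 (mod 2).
M = 3 × 2 = 6. M₁ = 2, y₁ ≡ 2 (mod 3). M₂ = 3, y₂ ≡ 1 (mod 2). y = 2×2×2 + 1×3×1 ≡ 5 (mod 6)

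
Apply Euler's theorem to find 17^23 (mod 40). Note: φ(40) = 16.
By Euler: 17^{16} ≡ 1 (mod 40) since gcd(17, 40) = 1. 23 = 1×16 + 7. So 17^{23} ≡ 17^{7} ≡ 33 (mod 40)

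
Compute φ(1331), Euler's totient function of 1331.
1210

Prime factorization: 1331 = 11^3
Using the formula φ(n) = n × Π(1 - 1/p) for each prime factor p:
φ(1331) = 1331 × (1 - 1/11)
φ(1331) = 1210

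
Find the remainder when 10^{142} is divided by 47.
By Fermat: 10^{46} ≡ 1 (mod 47). 142 = 3×46 + 4. So 10^{142} ≡ 10^{4} ≡ 36 (mod 47)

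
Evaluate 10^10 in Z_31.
10 = 8 + 2 (binary 1010). Repeated squaring mod 31: 10^1 ≡ 10; 10^2 ≡ 10² = 100 ≡ 7; 10^4 ≡ 7² = 49 ≡ 18; 10^8 ≡ 18² = 324 ≡ 14. Multiply: 10^10 = 10^8 × 10^2 ≡ 14 × 7 (mod 31): 14 × 7 = 98 ≡ 5. So 10^10 ≡ 5 (mod 31).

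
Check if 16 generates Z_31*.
p - 1 = 30 has prime divisors 2, 3, 5. Check 16^(30/q) mod 31 for each: 16^(30/2) = 16^15 ≡ 1, 16^(30/3) = 16^10 ≡ 1, 16^(30/5) = 16^6 ≡ 16 (mod 31). Since 16^15 ≡ 1 (mod 31), the order of 16 divides 15 (in fact the order is 5) ≠ 30, so it is not a primitive root.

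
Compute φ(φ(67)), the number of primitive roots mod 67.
Number of primitive roots mod 67 = φ(66) = 20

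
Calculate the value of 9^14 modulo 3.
Using repeated squaring. 9 ≡ 0 (mod 3). 14 = 8 + 4 + 2 (binary 1110). Repeated squaring mod 3: 0^1 ≡ 0; 0^2 ≡ 0² = 0 ≡ 0; 0^4 ≡ 0² = 0 ≡ 0; 0^8 ≡ 0² = 0 ≡ 0. Multiply: 9^14 ≡ 0^8 × 0^4 × 0^2 ≡ 0 × 0 × 0 (mod 3): 0 × 0 = 0 ≡ 0; 0 × 0 = 0 ≡ 0. So 9^14 ≡ 0 (mod 3).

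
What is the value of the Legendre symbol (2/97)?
(2/97) = 2^{48} mod 97 = 1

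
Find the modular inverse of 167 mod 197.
167^(-1) ≡ 151 (mod 197). Verification: 167 × 151 = 25217 ≡ 1 (mod 197)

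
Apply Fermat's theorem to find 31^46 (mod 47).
By Fermat's Little Theorem, 31^{46} ≡ 1 (mod 47) since 47 is prime and gcd(31, 47) = 1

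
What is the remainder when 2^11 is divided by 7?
Using Fermat: 2^{6} ≡ 1 (mod 7). 11 ≡ 5 (mod 6). So 2^{11} ≡ 2^{5} ≡ 4 (mod 7)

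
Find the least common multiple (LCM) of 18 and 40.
360

First find GCD(18, 40) using the Euclidean algorithm:
18 = 0 × 40 + 18
40 = 2 × 18 + 4
18 = 4 × 4 + 2
4 = 2 × 2 + 0
GCD(18, 40) = 2

LCM formula: LCM(a, b) = (a × b) / GCD(a, b)
LCM(18, 40) = (18 × 40) / 2
LCM(18, 40) = 720 / 2
LCM(18, 40) = 360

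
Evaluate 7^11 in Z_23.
Using repeated squaring. 11 = 8 + 2 + 1 (binary 1011). Repeated squaring mod 23: 7^1 ≡ 7; 7^2 ≡ 7² = 49 ≡ 3; 7^4 ≡ 3² = 9 ≡ 9; 7^8 ≡ 9² = 81 ≡ 12. Multiply: 7^11 = 7^8 × 7^2 × 7^1 ≡ 12 × 3 × 7 (mod 23): 12 × 3 = 36 ≡ 13; 13 × 7 = 91 ≡ 22. So 7^11 ≡ 22 (mod 23).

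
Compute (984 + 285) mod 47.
0

(984 + 285) = 1269
1269 mod 47 = 0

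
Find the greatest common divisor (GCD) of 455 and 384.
1

Using the Euclidean algorithm:
455 = 1 × 384 + 71
384 = 5 × 71 + 29
71 = 2 × 29 + 13
29 = 2 × 13 + 3
13 = 4 × 3 + 1
3 = 3 × 1 + 0

GCD(455, 384) = 1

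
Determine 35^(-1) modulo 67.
35^(-1) ≡ 23 (mod 67). Verification: 35 × 23 = 805 ≡ 1 (mod 67)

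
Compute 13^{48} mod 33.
25

Using successive squaring:
Binary expansion of 48: 110000
Powers of 13 mod 33 (each is the square of the previous):
  13^1 ≡ 13 (mod 33)
  13^2 ≡ 13² = 169 ≡ 4 (mod 33)
  13^4 ≡ 4² = 16 ≡ 16 (mod 33)
  13^8 ≡ 16² = 256 ≡ 25 (mod 33)
  13^16 ≡ 25² = 625 ≡ 31 (mod 33)
  13^32 ≡ 31² = 961 ≡ 4 (mod 33)
48 = 32 + 16, so 13^48 = 13^32 × 13^16 ≡ 4 × 31 (mod 33)
Multiplying step by step:
  4 × 31 = 124 ≡ 25 (mod 33)
Result: 13^48 ≡ 25 (mod 33)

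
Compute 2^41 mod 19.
Using Fermat: 2^{18} ≡ 1 (mod 19). 41 ≡ 5 (mod 18). So 2^{41} ≡ 2^{5} ≡ 13 (mod 19)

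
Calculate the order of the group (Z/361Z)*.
342

Prime factorization: 361 = 19^2
Using the formula φ(n) = n × Π(1 - 1/p) for each prime factor p:
φ(361) = 361 × (1 - 1/19)
φ(361) = 342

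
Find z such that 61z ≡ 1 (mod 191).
61^(-1) ≡ 119 (mod 191). Verification: 61 × 119 = 7259 ≡ 1 (mod 191)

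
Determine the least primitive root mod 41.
p - 1 = 40 has prime divisors 2, 5. h is a primitive root mod 41 iff h^(40/q) ≢ 1 (mod 41) for each such q.
h = 2: 2^20 ≡ 1, 2^8 ≡ 10 (mod 41); 2^20 ≡ 1, so not a primitive root.
h = 3: 3^20 ≡ 40, 3^8 ≡ 1 (mod 41); 3^8 ≡ 1, so not a primitive root.
h = 4: 4^20 ≡ 1, 4^8 ≡ 18 (mod 41); 4^20 ≡ 1, so not a primitive root.
h = 5: 5^20 ≡ 1, 5^8 ≡ 18 (mod 41); 5^20 ≡ 1, so not a primitive root.
h = 6: 6^20 ≡ 40, 6^8 ≡ 10 (mod 41); none is 1, so 6 has order 40 and is a primitive root.
The smallest primitive root mod 41 is g = 6.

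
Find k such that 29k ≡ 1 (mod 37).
29^(-1) ≡ 23 (mod 37). Verification: 29 × 23 = 667 ≡ 1 (mod 37)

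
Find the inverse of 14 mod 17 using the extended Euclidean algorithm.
Extended GCD: 14(-6) + 17(5) = 1. So 14^(-1) ≡ 11 ≡ 11 (mod 17). Verify: 14 × 11 = 154 ≡ 1 (mod 17)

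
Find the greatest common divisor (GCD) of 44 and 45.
1

Using the Euclidean algorithm:
44 = 0 × 45 + 44
45 = 1 × 44 + 1
44 = 44 × 1 + 0

GCD(44, 45) = 1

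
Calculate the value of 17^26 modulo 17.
Using repeated squaring. 17 ≡ 0 (mod 17). 26 = 16 + 8 + 2 (binary 11010). Repeated squaring mod 17: 0^1 ≡ 0; 0^2 ≡ 0² = 0 ≡ 0; 0^4 ≡ 0² = 0 ≡ 0; 0^8 ≡ 0² = 0 ≡ 0; 0^16 ≡ 0² = 0 ≡ 0. Multiply: 17^26 ≡ 0^16 × 0^8 × 0^2 ≡ 0 × 0 × 0 (mod 17): 0 × 0 = 0 ≡ 0; 0 × 0 = 0 ≡ 0. So 17^26 ≡ 0 (mod 17).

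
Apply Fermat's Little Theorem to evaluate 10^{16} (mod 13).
3

By Fermat's Little Theorem, a^(p-1) ≡ 1 (mod p) for prime p and gcd(a, p) = 1
Here p = 13, so 10^12 ≡ 1 (mod 13)
We can reduce the exponent: 16 mod 12 = 4
So 10^16 ≡ 10^4 (mod 13)
Computing: 10^4 mod 13 = 3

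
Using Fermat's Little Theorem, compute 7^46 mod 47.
By Fermat's Little Theorem, 7^{46} ≡ 1 (mod 47) since 47 is prime and gcd(7, 47) = 1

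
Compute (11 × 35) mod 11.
0

(11 × 35) = 385
385 mod 11 = 0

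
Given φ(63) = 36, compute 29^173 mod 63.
By Euler: 29^{36} ≡ 1 (mod 63) since gcd(29, 63) = 1. 173 = 4×36 + 29. So 29^{173} ≡ 29^{29} ≡ 50 (mod 63)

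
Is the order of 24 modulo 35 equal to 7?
No, the actual order is 6, not 7.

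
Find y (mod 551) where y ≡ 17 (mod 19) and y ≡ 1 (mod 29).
M = 19 × 29 = 551. M₁ = 29, y₁ ≡ 2 (mod 19). M₂ = 19, y₂ ≡ 26 (mod 29). y = 17×29×2 + 1×19×26 ≡ 378 (mod 551)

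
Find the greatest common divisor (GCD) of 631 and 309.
1

Using the Euclidean algorithm:
631 = 2 × 309 + 13
309 = 23 × 13 + 10
13 = 1 × 10 + 3
10 = 3 × 3 + 1
3 = 3 × 1 + 0

GCD(631, 309) = 1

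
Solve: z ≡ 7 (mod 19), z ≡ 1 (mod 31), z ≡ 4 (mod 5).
M = 19 × 31 × 5 = 2945. M₁ = 155, y₁ ≡ 13 (mod 19). M₂ = 95, y₂ ≡ 16 (mod 31). M₃ = 589, y₃ ≡ 4 (mod 5). z = 7×155×13 + 1×95×16 + 4×589×4 ≡ 1489 (mod 2945)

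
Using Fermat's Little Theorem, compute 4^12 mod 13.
By Fermat's Little Theorem, 4^{12} ≡ 1 (mod 13) since 13 is prime and gcd(4, 13) = 1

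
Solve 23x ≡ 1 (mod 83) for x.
23^(-1) ≡ 65 (mod 83). Verification: 23 × 65 = 1495 ≡ 1 (mod 83)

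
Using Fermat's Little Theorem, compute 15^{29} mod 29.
15

By Fermat's Little Theorem, a^(p-1) ≡ 1 (mod p) for prime p and gcd(a, p) = 1
Here p = 29, so 15^28 ≡ 1 (mod 29)
We can reduce the exponent: 29 mod 28 = 1
So 15^29 ≡ 15^1 (mod 29)
Computing: 15^1 mod 29 = 15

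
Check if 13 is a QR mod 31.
By Euler's criterion: 13^{15} ≡ 30 (mod 31). Since this equals -1 (≡ 30), 13 is not a QR.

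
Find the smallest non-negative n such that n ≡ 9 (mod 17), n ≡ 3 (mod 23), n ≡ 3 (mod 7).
808

Using the Chinese Remainder Theorem:
M = product of moduli = 2737
For equation 1: M_1 = 161, 161 ≡ 8 (mod 17), inverse of 161 mod 17 is 15 (check: 8 × 15 = 120 ≡ 1 (mod 17))
For equation 2: M_2 = 119, 119 ≡ 4 (mod 23), inverse of 119 mod 23 is 6 (check: 4 × 6 = 24 ≡ 1 (mod 23))
For equation 3: M_3 = 391, 391 ≡ 6 (mod 7), inverse of 391 mod 7 is 6 (check: 6 × 6 = 36 ≡ 1 (mod 7))
Combine: n ≡ Σ r_i×M_i×(M_i⁻¹ mod m_i) = 9×161×15 + 3×119×6 + 3×391×6 = 21735 + 2142 + 7038 = 30915
30915 mod 2737 = 808
n ≡ 808 (mod 2737)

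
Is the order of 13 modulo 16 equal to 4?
Yes, ord_16(13) = 4.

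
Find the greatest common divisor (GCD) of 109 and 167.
1

Using the Euclidean algorithm:
109 = 0 × 167 + 109
167 = 1 × 109 + 58
109 = 1 × 58 + 51
58 = 1 × 51 + 7
51 = 7 × 7 + 2
7 = 3 × 2 + 1
2 = 2 × 1 + 0

GCD(109, 167) = 1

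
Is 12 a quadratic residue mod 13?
By Euler's criterion: 12^{6} ≡ 1 (mod 13). Since this equals 1, 12 is a QR.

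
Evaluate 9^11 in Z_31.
Using repeated squaring. 11 = 8 + 2 + 1 (binary 1011). Repeated squaring mod 31: 9^1 ≡ 9; 9^2 ≡ 9² = 81 ≡ 19; 9^4 ≡ 19² = 361 ≡ 20; 9^8 ≡ 20² = 400 ≡ 28. Multiply: 9^11 = 9^8 × 9^2 × 9^1 ≡ 28 × 19 × 9 (mod 31): 28 × 19 = 532 ≡ 5; 5 × 9 = 45 ≡ 14. So 9^11 ≡ 14 (mod 31).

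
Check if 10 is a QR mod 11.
By Euler's criterion: 10^{5} ≡ 10 (mod 11). Since this equals -1 (≡ 10), 10 is not a QR.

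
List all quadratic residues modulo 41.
QRs mod 41: {1, 2, 4, 5, 8, 9, 10, 16, 18, 20, 21, 23, 25, 31, 32, 33, 36, 37, 39, 40}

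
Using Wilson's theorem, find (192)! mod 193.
By Wilson's theorem, (192)! ≡ -1 ≡ 192 (mod 193)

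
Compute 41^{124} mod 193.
147

Using successive squaring:
Binary expansion of 124: 1111100
Powers of 41 mod 193 (each is the square of the previous):
  41^1 ≡ 41 (mod 193)
  41^2 ≡ 41² = 1681 ≡ 137 (mod 193)
  41^4 ≡ 137² = 18769 ≡ 48 (mod 193)
  41^8 ≡ 48² = 2304 ≡ 181 (mod 193)
  41^16 ≡ 181² = 32761 ≡ 144 (mod 193)
  41^32 ≡ 144² = 20736 ≡ 85 (mod 193)
  41^64 ≡ 85² = 7225 ≡ 84 (mod 193)
124 = 64 + 32 + 16 + 8 + 4, so 41^124 = 41^64 × 41^32 × 41^16 × 41^8 × 41^4 ≡ 84 × 85 × 144 × 181 × 48 (mod 193)
Multiplying step by step:
  84 × 85 = 7140 ≡ 192 (mod 193)
  192 × 144 = 27648 ≡ 49 (mod 193)
  49 × 181 = 8869 ≡ 184 (mod 193)
  184 × 48 = 8832 ≡ 147 (mod 193)
Result: 41^124 ≡ 147 (mod 193)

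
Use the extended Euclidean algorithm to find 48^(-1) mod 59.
Extended GCD: 48(16) + 59(-13) = 1. So 48^(-1) ≡ 16 ≡ 16 (mod 59). Verify: 48 × 16 = 768 ≡ 1 (mod 59)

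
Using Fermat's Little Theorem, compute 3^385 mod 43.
By Fermat: 3^{42} ≡ 1 (mod 43). 385 ≡ 7 (mod 42). So 3^{385} ≡ 3^{7} ≡ 37 (mod 43)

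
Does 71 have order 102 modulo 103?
p - 1 = 102 has prime divisors 2, 3, 17. Check 71^(102/q) mod 103 for each: 71^(102/2) = 71^51 ≡ 102, 71^(102/3) = 71^34 ≡ 56, 71^(102/17) = 71^6 ≡ 93 (mod 103). None of these is 1, so 71 has order 102 = φ(103), so it is a primitive root mod 103.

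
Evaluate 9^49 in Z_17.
Using Fermat: 9^{16} ≡ 1 (mod 17). 49 ≡ 1 (mod 16). So 9^{49} ≡ 9^{1} ≡ 9 (mod 17)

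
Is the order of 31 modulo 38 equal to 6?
Yes, ord_38(31) = 6.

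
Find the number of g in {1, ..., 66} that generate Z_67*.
Number of primitive roots mod 67 = φ(66) = 20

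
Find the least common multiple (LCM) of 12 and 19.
228

First find GCD(12, 19) using the Euclidean algorithm:
12 = 0 × 19 + 12
19 = 1 × 12 + 7
12 = 1 × 7 + 5
7 = 1 × 5 + 2
5 = 2 × 2 + 1
2 = 2 × 1 + 0
GCD(12, 19) = 1

LCM formula: LCM(a, b) = (a × b) / GCD(a, b)
LCM(12, 19) = (12 × 19) / 1
LCM(12, 19) = 228 / 1
LCM(12, 19) = 228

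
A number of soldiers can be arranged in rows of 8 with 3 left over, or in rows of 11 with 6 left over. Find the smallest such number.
M = 8 × 11 = 88. M₁ = 11, y₁ ≡ 3 (mod 8). M₂ = 8, y₂ ≡ 7 (mod 11). y = 3×11×3 + 6×8×7 ≡ 83 (mod 88). The smallest positive such number is 83.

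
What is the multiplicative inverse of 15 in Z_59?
4

Using Extended Euclidean Algorithm:
gcd(15, 59) = 1
Bezout coefficients: 15 × 4 + 59 × -1 = 1
So 15 × 4 ≡ 1 (mod 59)
The inverse is 4 mod 59 = 4
Verification: 15 × 4 = 60 = 1 × 59 + 1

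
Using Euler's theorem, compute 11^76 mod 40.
By Euler: 11^{16} ≡ 1 (mod 40) since gcd(11, 40) = 1. 76 = 4×16 + 12. So 11^{76} ≡ 11^{12} ≡ 1 (mod 40)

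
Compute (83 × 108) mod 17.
5

(83 × 108) = 8964
8964 mod 17 = 5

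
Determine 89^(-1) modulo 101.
89^(-1) ≡ 42 (mod 101). Verification: 89 × 42 = 3738 ≡ 1 (mod 101)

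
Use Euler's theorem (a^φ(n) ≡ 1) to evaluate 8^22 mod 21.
By Euler: 8^{12} ≡ 1 (mod 21) since gcd(8, 21) = 1. 22 = 1×12 + 10. So 8^{22} ≡ 8^{10} ≡ 1 (mod 21)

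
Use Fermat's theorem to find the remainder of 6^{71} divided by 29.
6

By Fermat's Little Theorem, a^(p-1) ≡ 1 (mod p) for prime p and gcd(a, p) = 1
Here p = 29, so 6^28 ≡ 1 (mod 29)
We can reduce the exponent: 71 mod 28 = 15
So 6^71 ≡ 6^15 (mod 29)
Computing: 6^15 mod 29 = 6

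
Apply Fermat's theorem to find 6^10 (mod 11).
By Fermat's Little Theorem, 6^{10} ≡ 1 (mod 11) since 11 is prime and gcd(6, 11) = 1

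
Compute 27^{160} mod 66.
45

Using successive squaring:
Binary expansion of 160: 10100000
Powers of 27 mod 66 (each is the square of the previous):
  27^1 ≡ 27 (mod 66)
  27^2 ≡ 27² = 729 ≡ 3 (mod 66)
  27^4 ≡ 3² = 9 ≡ 9 (mod 66)
  27^8 ≡ 9² = 81 ≡ 15 (mod 66)
  27^16 ≡ 15² = 225 ≡ 27 (mod 66)
  27^32 ≡ 27² = 729 ≡ 3 (mod 66)
  27^64 ≡ 3² = 9 ≡ 9 (mod 66)
  27^128 ≡ 9² = 81 ≡ 15 (mod 66)
160 = 128 + 32, so 27^160 = 27^128 × 27^32 ≡ 15 × 3 (mod 66)
Multiplying step by step:
  15 × 3 = 45 ≡ 45 (mod 66)
Result: 27^160 ≡ 45 (mod 66)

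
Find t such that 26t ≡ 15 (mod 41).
40

Since gcd(26, 41) = 1 divides 15, a solution exists.
Multiply both sides by the inverse of 26 mod 41:
  26^(-1) mod 41 = 30
  x ≡ 30 × 15 ≡ 450 ≡ 40 (mod 41)
Verification: 26 × 40 = 1040 = 25 × 41 + 15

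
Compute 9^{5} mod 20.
9

Using successive squaring:
Binary expansion of 5: 101
Powers of 9 mod 20 (each is the square of the previous):
  9^1 ≡ 9 (mod 20)
  9^2 ≡ 9² = 81 ≡ 1 (mod 20)
  9^4 ≡ 1² = 1 ≡ 1 (mod 20)
5 = 4 + 1, so 9^5 = 9^4 × 9^1 ≡ 1 × 9 (mod 20)
Multiplying step by step:
  1 × 9 = 9 ≡ 9 (mod 20)
Result: 9^5 ≡ 9 (mod 20)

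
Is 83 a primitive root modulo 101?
Yes

To verify, check if 83^(100/q) ≢ 1 (mod 101) for each prime divisor q of 100
Divisors of 100 = 100: [1, 2, 4, 5, 10, 20, 25, 50, 100]
  83^(100/2) = 83^50 ≡ 100 (mod 101)
  83^(100/5) = 83^20 ≡ 84 (mod 101)
Conclusion: 83 is a primitive root modulo 101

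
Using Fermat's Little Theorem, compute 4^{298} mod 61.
42

By Fermat's Little Theorem, a^(p-1) ≡ 1 (mod p) for prime p and gcd(a, p) = 1
Here p = 61, so 4^60 ≡ 1 (mod 61)
We can reduce the exponent: 298 mod 60 = 58
So 4^298 ≡ 4^58 (mod 61)
Computing: 4^58 mod 61 = 42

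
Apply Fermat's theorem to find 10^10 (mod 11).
By Fermat's Little Theorem, 10^{10} ≡ 1 (mod 11) since 11 is prime and gcd(10, 11) = 1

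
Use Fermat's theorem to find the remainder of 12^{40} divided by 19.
7

By Fermat's Little Theorem, a^(p-1) ≡ 1 (mod p) for prime p and gcd(a, p) = 1
Here p = 19, so 12^18 ≡ 1 (mod 19)
We can reduce the exponent: 40 mod 18 = 4
So 12^40 ≡ 12^4 (mod 19)
Computing: 12^4 mod 19 = 7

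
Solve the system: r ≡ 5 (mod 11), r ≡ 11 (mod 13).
M = 11 × 13 = 143. M₁ = 13, y₁ ≡ 6 (mod 11). M₂ = 11, y₂ ≡ 6 (mod 13). r = 5×13×6 + 11×11×6 ≡ 115 (mod 143)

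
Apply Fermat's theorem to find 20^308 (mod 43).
By Fermat: 20^{42} ≡ 1 (mod 43). 308 ≡ 14 (mod 42). So 20^{308} ≡ 20^{14} ≡ 36 (mod 43)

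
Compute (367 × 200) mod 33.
8

(367 × 200) = 73400
73400 mod 33 = 8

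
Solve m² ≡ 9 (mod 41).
The square roots of 9 mod 41 are 38 and 3. Verify: 38² = 1444 ≡ 9 (mod 41)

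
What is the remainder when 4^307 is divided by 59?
Using Fermat: 4^{58} ≡ 1 (mod 59). 307 ≡ 17 (mod 58). So 4^{307} ≡ 4^{17} ≡ 27 (mod 59)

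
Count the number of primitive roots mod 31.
Number of primitive roots mod 31 = φ(30) = 8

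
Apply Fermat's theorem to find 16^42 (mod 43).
By Fermat's Little Theorem, 16^{42} ≡ 1 (mod 43) since 43 is prime and gcd(16, 43) = 1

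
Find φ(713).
660

Prime factorization: 713 = 23 × 31
Using the formula φ(n) = n × Π(1 - 1/p) for each prime factor p:
φ(713) = 713 × (1 - 1/23) × (1 - 1/31)
φ(713) = 660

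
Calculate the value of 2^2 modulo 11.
2 = 2 (binary 10). Repeated squaring mod 11: 2^1 ≡ 2; 2^2 ≡ 2² = 4 ≡ 4. So 2^2 ≡ 4 (mod 11).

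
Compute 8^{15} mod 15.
2

Using successive squaring:
Binary expansion of 15: 1111
Powers of 8 mod 15 (each is the square of the previous):
  8^1 ≡ 8 (mod 15)
  8^2 ≡ 8² = 64 ≡ 4 (mod 15)
  8^4 ≡ 4² = 16 ≡ 1 (mod 15)
  8^8 ≡ 1² = 1 ≡ 1 (mod 15)
15 = 8 + 4 + 2 + 1, so 8^15 = 8^8 × 8^4 × 8^2 × 8^1 ≡ 1 × 1 × 4 × 8 (mod 15)
Multiplying step by step:
  1 × 1 = 1 ≡ 1 (mod 15)
  1 × 4 = 4 ≡ 4 (mod 15)
  4 × 8 = 32 ≡ 2 (mod 15)
Result: 8^15 ≡ 2 (mod 15)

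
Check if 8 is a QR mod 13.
By Euler's criterion: 8^{6} ≡ 12 (mod 13). Since this equals -1 (≡ 12), 8 is not a QR.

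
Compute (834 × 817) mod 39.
9

(834 × 817) = 681378
681378 mod 39 = 9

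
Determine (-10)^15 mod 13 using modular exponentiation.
Using Fermat: (-10)^{12} ≡ 1 (mod 13). 15 ≡ 3 (mod 12). So (-10)^{15} ≡ (-10)^{3} ≡ 1 (mod 13)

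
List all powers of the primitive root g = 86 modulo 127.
g^1, g^2, ..., g^{126} mod 127: {86, 30, 40, 11, 57, 76, 59, 121, 119, 74, 14, 61, 39, 52, 27, 36, 48, 64, 43, 15, 20, 69, 92, 38, 93, 124, 123, 37, 7, 94, 83, 26, 77, 18, 24, 32, 85, 71, 10, 98, 46, 19, 110, 62, 125, 82, 67, 47, 105, 13, 102, 9, 12, 16, 106, 99, 5, 49, 23, 73, 55, 31, 126, 41, 97, 87, 116, 70, 51, 68, 6, 8, 53, 113, 66, 88, 75, 100, 91, 79, 63, 84, 112, 107, 58, 35, 89, 34, 3, 4, 90, 120, 33, 44, 101, 50, 109, 103, 95, 42, 56, 117, 29, 81, 108, 17, 65, 2, 45, 60, 80, 22, 114, 25, 118, 115, 111, 21, 28, 122, 78, 104, 54, 72, 96, 1}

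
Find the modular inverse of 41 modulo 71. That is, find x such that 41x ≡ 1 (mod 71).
26

Using Extended Euclidean Algorithm:
gcd(41, 71) = 1
Bezout coefficients: 41 × 26 + 71 × -15 = 1
So 41 × 26 ≡ 1 (mod 71)
The inverse is 26 mod 71 = 26
Verification: 41 × 26 = 1066 = 15 × 71 + 1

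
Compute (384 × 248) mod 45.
12

(384 × 248) = 95232
95232 mod 45 = 12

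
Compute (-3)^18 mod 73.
Using repeated squaring. (-3) ≡ 70 (mod 73). 18 = 16 + 2 (binary 10010). Repeated squaring mod 73: 70^1 ≡ 70; 70^2 ≡ 70² = 4900 ≡ 9; 70^4 ≡ 9² = 81 ≡ 8; 70^8 ≡ 8² = 64 ≡ 64; 70^16 ≡ 64² = 4096 ≡ 8. Multiply: (-3)^18 ≡ 70^16 × 70^2 ≡ 8 × 9 (mod 73): 8 × 9 = 72 ≡ 72. So (-3)^18 ≡ 72 (mod 73).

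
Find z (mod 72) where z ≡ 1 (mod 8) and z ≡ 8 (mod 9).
M = 8 × 9 = 72. M₁ = 9, y₁ ≡ 1 (mod 8). M₂ = 8, y₂ ≡ 8 (mod 9). z = 1×9×1 + 8×8×8 ≡ 17 (mod 72)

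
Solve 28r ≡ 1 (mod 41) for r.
28^(-1) ≡ 22 (mod 41). Verification: 28 × 22 = 616 ≡ 1 (mod 41)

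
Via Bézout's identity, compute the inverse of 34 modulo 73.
Extended GCD: 34(-15) + 73(7) = 1. So 34^(-1) ≡ 58 ≡ 58 (mod 73). Verify: 34 × 58 = 1972 ≡ 1 (mod 73)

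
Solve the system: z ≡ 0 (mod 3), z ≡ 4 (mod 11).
M = 3 × 11 = 33. M₁ = 11, y₁ ≡ 2 (mod 3). M₂ = 3, y₂ ≡ 4 (mod 11). z = 0×11×2 + 4×3×4 ≡ 15 (mod 33)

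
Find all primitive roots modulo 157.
Primitive roots mod 157: {5, 6, 15, 18, 20, 21, 24, 26, 34, 38, 43, 53, 55, 60, 61, 62, 63, 66, 69, 70, 72, 73, 74, 77, 80, 83, 84, 85, 87, 88, 91, 94, 95, 96, 97, 102, 104, 114, 119, 123, 131, 133, 136, 137, 139, 142, 151, 152}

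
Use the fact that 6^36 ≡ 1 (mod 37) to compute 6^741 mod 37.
By Fermat: 6^{36} ≡ 1 (mod 37). 741 ≡ 21 (mod 36). So 6^{741} ≡ 6^{21} ≡ 6 (mod 37)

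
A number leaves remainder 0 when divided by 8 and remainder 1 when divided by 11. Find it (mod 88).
M = 8 × 11 = 88. M₁ = 11, y₁ ≡ 3 (mod 8). M₂ = 8, y₂ ≡ 7 (mod 11). z = 0×11×3 + 1×8×7 ≡ 56 (mod 88)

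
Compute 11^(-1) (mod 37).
11^(-1) ≡ 27 (mod 37). Verification: 11 × 27 = 297 ≡ 1 (mod 37)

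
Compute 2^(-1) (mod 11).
2^(-1) ≡ 6 (mod 11). Verification: 2 × 6 = 12 ≡ 1 (mod 11)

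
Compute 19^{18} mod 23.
8

Using successive squaring:
Binary expansion of 18: 10010
Powers of 19 mod 23 (each is the square of the previous):
  19^1 ≡ 19 (mod 23)
  19^2 ≡ 19² = 361 ≡ 16 (mod 23)
  19^4 ≡ 16² = 256 ≡ 3 (mod 23)
  19^8 ≡ 3² = 9 ≡ 9 (mod 23)
  19^16 ≡ 9² = 81 ≡ 12 (mod 23)
18 = 16 + 2, so 19^18 = 19^16 × 19^2 ≡ 12 × 16 (mod 23)
Multiplying step by step:
  12 × 16 = 192 ≡ 8 (mod 23)
Result: 19^18 ≡ 8 (mod 23)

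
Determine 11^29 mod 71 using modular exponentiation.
Using repeated squaring. 29 = 16 + 8 + 4 + 1 (binary 11101). Repeated squaring mod 71: 11^1 ≡ 11; 11^2 ≡ 11² = 121 ≡ 50; 11^4 ≡ 50² = 2500 ≡ 15; 11^8 ≡ 15² = 225 ≡ 12; 11^16 ≡ 12² = 144 ≡ 2. Multiply: 11^29 = 11^16 × 11^8 × 11^4 × 11^1 ≡ 2 × 12 × 15 × 11 (mod 71): 2 × 12 = 24 ≡ 24; 24 × 15 = 360 ≡ 5; 5 × 11 = 55 ≡ 55. So 11^29 ≡ 55 (mod 71).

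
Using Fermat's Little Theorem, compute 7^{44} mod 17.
13

By Fermat's Little Theorem, a^(p-1) ≡ 1 (mod p) for prime p and gcd(a, p) = 1
Here p = 17, so 7^16 ≡ 1 (mod 17)
We can reduce the exponent: 44 mod 16 = 12
So 7^44 ≡ 7^12 (mod 17)
Computing: 7^12 mod 17 = 13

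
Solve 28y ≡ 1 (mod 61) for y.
24

Using Extended Euclidean Algorithm:
gcd(28, 61) = 1
Bezout coefficients: 28 × 24 + 61 × -11 = 1
So 28 × 24 ≡ 1 (mod 61)
The inverse is 24 mod 61 = 24
Verification: 28 × 24 = 672 = 11 × 61 + 1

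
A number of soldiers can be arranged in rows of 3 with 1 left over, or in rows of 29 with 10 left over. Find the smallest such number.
M = 3 × 29 = 87. M₁ = 29, y₁ ≡ 2 (mod 3). M₂ = 3, y₂ ≡ 10 (mod 29). n = 1×29×2 + 10×3×10 ≡ 10 (mod 87). The smallest positive such number is 10.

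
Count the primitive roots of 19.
6

The number of primitive roots modulo p is φ(p-1) = φ(18)
φ(18) = 6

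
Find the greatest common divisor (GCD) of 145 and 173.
1

Using the Euclidean algorithm:
145 = 0 × 173 + 145
173 = 1 × 145 + 28
145 = 5 × 28 + 5
28 = 5 × 5 + 3
5 = 1 × 3 + 2
3 = 1 × 2 + 1
2 = 2 × 1 + 0

GCD(145, 173) = 1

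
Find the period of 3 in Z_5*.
Powers of 3 mod 5: 3^1≡3, 3^2≡4, 3^3≡2, 3^4≡1. Order = 4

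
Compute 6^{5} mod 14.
6

Using successive squaring:
Binary expansion of 5: 101
Powers of 6 mod 14 (each is the square of the previous):
  6^1 ≡ 6 (mod 14)
  6^2 ≡ 6² = 36 ≡ 8 (mod 14)
  6^4 ≡ 8² = 64 ≡ 8 (mod 14)
5 = 4 + 1, so 6^5 = 6^4 × 6^1 ≡ 8 × 6 (mod 14)
Multiplying step by step:
  8 × 6 = 48 ≡ 6 (mod 14)
Result: 6^5 ≡ 6 (mod 14)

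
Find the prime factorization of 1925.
5^2 × 7 × 11

Divide by primes starting from smallest:
1925 ÷ 5 = 385
385 ÷ 5 = 77
77 ÷ 7 = 11
11 ÷ 11 = 1

1925 = 5^2 × 7 × 11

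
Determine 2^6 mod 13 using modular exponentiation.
6 = 4 + 2 (binary 110). Repeated squaring mod 13: 2^1 ≡ 2; 2^2 ≡ 2² = 4 ≡ 4; 2^4 ≡ 4² = 16 ≡ 3. Multiply: 2^6 = 2^4 × 2^2 ≡ 3 × 4 (mod 13): 3 × 4 = 12 ≡ 12. So 2^6 ≡ 12 (mod 13).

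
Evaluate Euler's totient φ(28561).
26364

Prime factorization: 28561 = 13^4
Using the formula φ(n) = n × Π(1 - 1/p) for each prime factor p:
φ(28561) = 28561 × (1 - 1/13)
φ(28561) = 26364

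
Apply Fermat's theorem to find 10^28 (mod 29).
By Fermat's Little Theorem, 10^{28} ≡ 1 (mod 29) since 29 is prime and gcd(10, 29) = 1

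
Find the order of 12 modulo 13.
Powers of 12 mod 13: 12^1≡12, 12^2≡1. Order = 2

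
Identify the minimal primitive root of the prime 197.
p - 1 = 196 has prime divisors 2, 7. h is a primitive root mod 197 iff h^(196/q) ≢ 1 (mod 197) for each such q.
h = 2: 2^98 ≡ 196, 2^28 ≡ 104 (mod 197); none is 1, so 2 has order 196 and is a primitive root.
The smallest primitive root mod 197 is g = 2.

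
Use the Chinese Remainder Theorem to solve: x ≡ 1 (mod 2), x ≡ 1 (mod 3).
M = 2 × 3 = 6. M₁ = 3, y₁ ≡ 1 (mod 2). M₂ = 2, y₂ ≡ 2 (mod 3). x = 1×3×1 + 1×2×2 ≡ 1 (mod 6)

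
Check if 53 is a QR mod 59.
By Euler's criterion: 53^{29} ≡ 1 (mod 59). Since this equals 1, 53 is a QR.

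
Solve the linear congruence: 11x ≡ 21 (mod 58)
23

Since gcd(11, 58) = 1 divides 21, a solution exists.
Multiply both sides by the inverse of 11 mod 58:
  11^(-1) mod 58 = 37
  x ≡ 37 × 21 ≡ 777 ≡ 23 (mod 58)
Verification: 11 × 23 = 253 = 4 × 58 + 21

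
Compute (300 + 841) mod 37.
31

(300 + 841) = 1141
1141 mod 37 = 31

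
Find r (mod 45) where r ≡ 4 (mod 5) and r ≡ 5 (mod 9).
M = 5 × 9 = 45. M₁ = 9, y₁ ≡ 4 (mod 5). M₂ = 5, y₂ ≡ 2 (mod 9). r = 4×9×4 + 5×5×2 ≡ 14 (mod 45)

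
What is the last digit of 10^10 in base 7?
10 ≡ 3 (mod 7). 10 = 8 + 2 (binary 1010). Repeated squaring mod 7: 3^1 ≡ 3; 3^2 ≡ 3² = 9 ≡ 2; 3^4 ≡ 2² = 4 ≡ 4; 3^8 ≡ 4² = 16 ≡ 2. Multiply: 10^10 ≡ 3^8 × 3^2 ≡ 2 × 2 (mod 7): 2 × 2 = 4 ≡ 4. So 10^10 ≡ 4 (mod 7).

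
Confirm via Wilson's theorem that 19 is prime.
(18)! mod 19 = 18. Since this equals -1 (mod 19), Wilson confirms 19 is prime.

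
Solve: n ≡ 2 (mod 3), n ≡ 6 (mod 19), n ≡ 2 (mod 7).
M = 3 × 19 × 7 = 399. M₁ = 133, y₁ ≡ 1 (mod 3). M₂ = 21, y₂ ≡ 10 (mod 19). M₃ = 57, y₃ ≡ 1 (mod 7). n = 2×133×1 + 6×21×10 + 2×57×1 ≡ 44 (mod 399)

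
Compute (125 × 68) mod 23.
13

(125 × 68) = 8500
8500 mod 23 = 13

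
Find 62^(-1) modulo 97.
36

Using Extended Euclidean Algorithm:
gcd(62, 97) = 1
Bezout coefficients: 62 × 36 + 97 × -23 = 1
So 62 × 36 ≡ 1 (mod 97)
The inverse is 36 mod 97 = 36
Verification: 62 × 36 = 2232 = 23 × 97 + 1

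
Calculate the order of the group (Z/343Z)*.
294

Prime factorization: 343 = 7^3
Using the formula φ(n) = n × Π(1 - 1/p) for each prime factor p:
φ(343) = 343 × (1 - 1/7)
φ(343) = 294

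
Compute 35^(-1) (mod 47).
43

Using Extended Euclidean Algorithm:
gcd(35, 47) = 1
Bezout coefficients: 35 × -4 + 47 × 3 = 1
So 35 × -4 ≡ 1 (mod 47)
The inverse is -4 mod 47 = 43
Verification: 35 × 43 = 1505 = 32 × 47 + 1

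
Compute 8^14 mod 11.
Using Fermat: 8^{10} ≡ 1 (mod 11). 14 ≡ 4 (mod 10). So 8^{14} ≡ 8^{4} ≡ 4 (mod 11)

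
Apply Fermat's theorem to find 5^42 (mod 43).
By Fermat's Little Theorem, 5^{42} ≡ 1 (mod 43) since 43 is prime and gcd(5, 43) = 1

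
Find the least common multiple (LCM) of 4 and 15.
60

First find GCD(4, 15) using the Euclidean algorithm:
4 = 0 × 15 + 4
15 = 3 × 4 + 3
4 = 1 × 3 + 1
3 = 3 × 1 + 0
GCD(4, 15) = 1

LCM formula: LCM(a, b) = (a × b) / GCD(a, b)
LCM(4, 15) = (4 × 15) / 1
LCM(4, 15) = 60 / 1
LCM(4, 15) = 60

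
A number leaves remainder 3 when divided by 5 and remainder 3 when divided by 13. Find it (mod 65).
M = 5 × 13 = 65. M₁ = 13, y₁ ≡ 2 (mod 5). M₂ = 5, y₂ ≡ 8 (mod 13). k = 3×13×2 + 3×5×8 ≡ 3 (mod 65)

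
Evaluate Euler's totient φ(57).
36

Prime factorization: 57 = 3 × 19
Using the formula φ(n) = n × Π(1 - 1/p) for each prime factor p:
φ(57) = 57 × (1 - 1/3) × (1 - 1/19)
φ(57) = 36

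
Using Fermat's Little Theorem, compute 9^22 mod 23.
By Fermat's Little Theorem, 9^{22} ≡ 1 (mod 23) since 23 is prime and gcd(9, 23) = 1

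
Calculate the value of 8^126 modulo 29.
Using Fermat: 8^{28} ≡ 1 (mod 29). 126 ≡ 14 (mod 28). So 8^{126} ≡ 8^{14} ≡ 28 (mod 29)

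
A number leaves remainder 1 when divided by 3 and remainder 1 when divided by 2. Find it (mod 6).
M = 3 × 2 = 6. M₁ = 2, y₁ ≡ 2 (mod 3). M₂ = 3, y₂ ≡ 1 (mod 2). k = 1×2×2 + 1×3×1 ≡ 1 (mod 6)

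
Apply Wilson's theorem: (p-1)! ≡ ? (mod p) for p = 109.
By Wilson's theorem, (108)! ≡ -1 ≡ 108 (mod 109)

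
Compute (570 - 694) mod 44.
8

(570 - 694) = -124
-124 mod 44 = 8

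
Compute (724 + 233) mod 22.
11

(724 + 233) = 957
957 mod 22 = 11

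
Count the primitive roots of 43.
12

The number of primitive roots modulo p is φ(p-1) = φ(42)
φ(42) = 12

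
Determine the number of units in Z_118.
58

Prime factorization: 118 = 2 × 59
Using the formula φ(n) = n × Π(1 - 1/p) for each prime factor p:
φ(118) = 118 × (1 - 1/2) × (1 - 1/59)
φ(118) = 58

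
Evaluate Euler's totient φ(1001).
720

Prime factorization: 1001 = 7 × 11 × 13
Using the formula φ(n) = n × Π(1 - 1/p) for each prime factor p:
φ(1001) = 1001 × (1 - 1/7) × (1 - 1/11) × (1 - 1/13)
φ(1001) = 720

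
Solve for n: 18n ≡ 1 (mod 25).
7

Since gcd(18, 25) = 1 divides 1, a solution exists.
Multiply both sides by the inverse of 18 mod 25:
  18^(-1) mod 25 = 7
  x ≡ 7 × 1 ≡ 7 ≡ 7 (mod 25)
Verification: 18 × 7 = 126 = 5 × 25 + 1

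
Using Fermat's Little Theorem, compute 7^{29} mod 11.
8

By Fermat's Little Theorem, a^(p-1) ≡ 1 (mod p) for prime p and gcd(a, p) = 1
Here p = 11, so 7^10 ≡ 1 (mod 11)
We can reduce the exponent: 29 mod 10 = 9
So 7^29 ≡ 7^9 (mod 11)
Computing: 7^9 mod 11 = 8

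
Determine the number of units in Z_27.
18

Prime factorization: 27 = 3^3
Using the formula φ(n) = n × Π(1 - 1/p) for each prime factor p:
φ(27) = 27 × (1 - 1/3)
φ(27) = 18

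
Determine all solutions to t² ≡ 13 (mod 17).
The square roots of 13 mod 17 are 8 and 9. Verify: 8² = 64 ≡ 13 (mod 17)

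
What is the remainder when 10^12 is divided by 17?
Using repeated squaring. 12 = 8 + 4 (binary 1100). Repeated squaring mod 17: 10^1 ≡ 10; 10^2 ≡ 10² = 100 ≡ 15; 10^4 ≡ 15² = 225 ≡ 4; 10^8 ≡ 4² = 16 ≡ 16. Multiply: 10^12 = 10^8 × 10^4 ≡ 16 × 4 (mod 17): 16 × 4 = 64 ≡ 13. So 10^12 ≡ 13 (mod 17).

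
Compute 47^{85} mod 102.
47

Using successive squaring:
Binary expansion of 85: 1010101
Powers of 47 mod 102 (each is the square of the previous):
  47^1 ≡ 47 (mod 102)
  47^2 ≡ 47² = 2209 ≡ 67 (mod 102)
  47^4 ≡ 67² = 4489 ≡ 1 (mod 102)
  47^8 ≡ 1² = 1 ≡ 1 (mod 102)
  47^16 ≡ 1² = 1 ≡ 1 (mod 102)
  47^32 ≡ 1² = 1 ≡ 1 (mod 102)
  47^64 ≡ 1² = 1 ≡ 1 (mod 102)
85 = 64 + 16 + 4 + 1, so 47^85 = 47^64 × 47^16 × 47^4 × 47^1 ≡ 1 × 1 × 1 × 47 (mod 102)
Multiplying step by step:
  1 × 1 = 1 ≡ 1 (mod 102)
  1 × 1 = 1 ≡ 1 (mod 102)
  1 × 47 = 47 ≡ 47 (mod 102)
Result: 47^85 ≡ 47 (mod 102)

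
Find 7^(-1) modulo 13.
2

Using Extended Euclidean Algorithm:
gcd(7, 13) = 1
Bezout coefficients: 7 × 2 + 13 × -1 = 1
So 7 × 2 ≡ 1 (mod 13)
The inverse is 2 mod 13 = 2
Verification: 7 × 2 = 14 = 1 × 13 + 1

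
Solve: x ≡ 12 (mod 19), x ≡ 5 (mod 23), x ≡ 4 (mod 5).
M = 19 × 23 × 5 = 2185. M₁ = 115, y₁ ≡ 1 (mod 19). M₂ = 95, y₂ ≡ 8 (mod 23). M₃ = 437, y₃ ≡ 3 (mod 5). x = 12×115×1 + 5×95×8 + 4×437×3 ≡ 1684 (mod 2185)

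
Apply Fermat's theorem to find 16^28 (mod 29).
By Fermat's Little Theorem, 16^{28} ≡ 1 (mod 29) since 29 is prime and gcd(16, 29) = 1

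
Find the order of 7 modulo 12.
Powers of 7 mod 12: 7^1≡7, 7^2≡1. Order = 2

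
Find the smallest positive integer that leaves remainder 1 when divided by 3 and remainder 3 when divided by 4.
M = 3 × 4 = 12. M₁ = 4, y₁ ≡ 1 (mod 3). M₂ = 3, y₂ ≡ 3 (mod 4). r = 1×4×1 + 3×3×3 ≡ 7 (mod 12). The smallest positive such number is 7.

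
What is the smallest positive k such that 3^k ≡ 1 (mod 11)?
Powers of 3 mod 11: 3^1≡3, 3^2≡9, 3^3≡5, 3^4≡4, 3^5≡1. Order = 5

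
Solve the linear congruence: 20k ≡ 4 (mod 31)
25

Since gcd(20, 31) = 1 divides 4, a solution exists.
Multiply both sides by the inverse of 20 mod 31:
  20^(-1) mod 31 = 14
  x ≡ 14 × 4 ≡ 56 ≡ 25 (mod 31)
Verification: 20 × 25 = 500 = 16 × 31 + 4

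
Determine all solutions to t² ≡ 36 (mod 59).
The square roots of 36 mod 59 are 53 and 6. Verify: 53² = 2809 ≡ 36 (mod 59)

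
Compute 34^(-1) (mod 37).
34^(-1) ≡ 12 (mod 37). Verification: 34 × 12 = 408 ≡ 1 (mod 37)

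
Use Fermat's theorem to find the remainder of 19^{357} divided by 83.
55

By Fermat's Little Theorem, a^(p-1) ≡ 1 (mod p) for prime p and gcd(a, p) = 1
Here p = 83, so 19^82 ≡ 1 (mod 83)
We can reduce the exponent: 357 mod 82 = 29
So 19^357 ≡ 19^29 (mod 83)
Computing: 19^29 mod 83 = 55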